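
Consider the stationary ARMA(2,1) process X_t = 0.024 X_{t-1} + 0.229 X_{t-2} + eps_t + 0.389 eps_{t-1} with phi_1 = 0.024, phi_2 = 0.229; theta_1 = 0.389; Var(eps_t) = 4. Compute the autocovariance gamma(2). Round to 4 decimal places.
\gamma(2) = 1.1896

Multiply the model equation by X_{t-k} and take expectations. With theta_0 = psi_0 = 1 and psi_j the MA(infinity) weights, this gives
  gamma(k) - sum_i phi_i gamma(k-i) = c_k,
  c_k = sigma^2 * sum_{j=k..q} theta_j psi_{j-k}   (c_k = 0 for k > q),
using gamma(-m) = gamma(m).
psi-weights needed (psi_j = theta_j + sum_i phi_i psi_{j-i}):
  psi_1 = theta_1 + phi_1 = 0.389 + (0.024) = 0.413
Right-hand sides:
  c_0 = sigma^2 (1 + theta_1 psi_1) = 4 * (1 + (0.389)(0.413)) = 4 * 1.160657 = 4.642628
  c_1 = sigma^2 theta_1 = 4 * (0.389) = 1.556
  c_2 = 0
Equations for k = 0, 1, 2 (AR order 2, c_2 = 0):
  (E0) gamma(0) = phi_1 gamma(1) + phi_2 gamma(2) + c_0
  (E1) gamma(1) = phi_1 gamma(0) + phi_2 gamma(1) + c_1
  (E2) gamma(2) = phi_1 gamma(1) + phi_2 gamma(0)
From (E1): gamma(1) = A gamma(0) + B with
  A = phi_1 / (1 - phi_2) = 0.024 / 0.771 = 0.031128,   B = c_1 / (1 - phi_2) = 1.556 / 0.771 = 2.018158.
Insert (E2) into (E0): gamma(0) (1 - phi_2^2) = phi_1 (1 + phi_2) gamma(1) + c_0.
  phi_1 (1 + phi_2) = (0.024)(1.229) = 0.029496,   1 - phi_2^2 = 0.947559.
Replace gamma(1) by A gamma(0) + B and collect gamma(0):
  gamma(0) [0.947559 - (0.029496)(0.031128)] = (0.029496)(2.018158) + 4.642628
  gamma(0) * 0.946641 = 4.702156
  gamma(0) = 4.702156 / 0.946641 = 4.967201.
  gamma(1) = A gamma(0) + B = (0.031128)(4.967201) + (2.018158) = 2.172779.
  gamma(2) = phi_1 gamma(1) + phi_2 gamma(0) = (0.024)(2.172779) + (0.229)(4.967201) = 1.189636.
Therefore gamma(2) = 1.1896 (to 4 decimal places).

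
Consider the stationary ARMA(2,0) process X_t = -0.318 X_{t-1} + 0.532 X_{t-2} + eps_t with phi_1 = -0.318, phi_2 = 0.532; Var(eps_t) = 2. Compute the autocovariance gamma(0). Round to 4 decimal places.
\gamma(0) = 5.1821

Multiply the model equation by X_{t-k} and take expectations. With theta_0 = psi_0 = 1 and psi_j the MA(infinity) weights, this gives
  gamma(k) - sum_i phi_i gamma(k-i) = c_k,
  c_k = sigma^2 * sum_{j=k..q} theta_j psi_{j-k}   (c_k = 0 for k > q),
using gamma(-m) = gamma(m).
Pure AR (q = 0): c_0 = sigma^2 = 2, c_k = 0 for k >= 1.
Equations for k = 0, 1, 2 (AR order 2, c_2 = 0):
  (E0) gamma(0) = phi_1 gamma(1) + phi_2 gamma(2) + c_0
  (E1) gamma(1) = phi_1 gamma(0) + phi_2 gamma(1) + c_1
  (E2) gamma(2) = phi_1 gamma(1) + phi_2 gamma(0)
From (E1): gamma(1) = A gamma(0) + B with
  A = phi_1 / (1 - phi_2) = -0.318 / 0.468 = -0.679487,   B = c_1 / (1 - phi_2) = 0 / 0.468 = 0.
Insert (E2) into (E0): gamma(0) (1 - phi_2^2) = phi_1 (1 + phi_2) gamma(1) + c_0.
  phi_1 (1 + phi_2) = (-0.318)(1.532) = -0.487176,   1 - phi_2^2 = 0.716976.
Replace gamma(1) by A gamma(0) + B and collect gamma(0):
  gamma(0) [0.716976 - (-0.487176)(-0.679487)] = c_0 = 2
  gamma(0) * 0.385946 = 2
  gamma(0) = 2 / 0.385946 = 5.18207.
Therefore gamma(0) = 5.1821 (to 4 decimal places).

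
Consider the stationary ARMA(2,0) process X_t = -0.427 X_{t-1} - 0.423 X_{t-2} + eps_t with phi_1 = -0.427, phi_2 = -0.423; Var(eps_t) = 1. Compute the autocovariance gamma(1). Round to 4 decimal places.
\gamma(1) = -0.4016

Multiply the model equation by X_{t-k} and take expectations. With theta_0 = psi_0 = 1 and psi_j the MA(infinity) weights, this gives
  gamma(k) - sum_i phi_i gamma(k-i) = c_k,
  c_k = sigma^2 * sum_{j=k..q} theta_j psi_{j-k}   (c_k = 0 for k > q),
using gamma(-m) = gamma(m).
Pure AR (q = 0): c_0 = sigma^2 = 1, c_k = 0 for k >= 1.
Equations for k = 0, 1, 2 (AR order 2, c_2 = 0):
  (E0) gamma(0) = phi_1 gamma(1) + phi_2 gamma(2) + c_0
  (E1) gamma(1) = phi_1 gamma(0) + phi_2 gamma(1) + c_1
  (E2) gamma(2) = phi_1 gamma(1) + phi_2 gamma(0)
From (E1): gamma(1) = A gamma(0) + B with
  A = phi_1 / (1 - phi_2) = -0.427 / 1.423 = -0.30007,   B = c_1 / (1 - phi_2) = 0 / 1.423 = 0.
Insert (E2) into (E0): gamma(0) (1 - phi_2^2) = phi_1 (1 + phi_2) gamma(1) + c_0.
  phi_1 (1 + phi_2) = (-0.427)(0.577) = -0.246379,   1 - phi_2^2 = 0.821071.
Replace gamma(1) by A gamma(0) + B and collect gamma(0):
  gamma(0) [0.821071 - (-0.246379)(-0.30007)] = c_0 = 1
  gamma(0) * 0.74714 = 1
  gamma(0) = 1 / 0.74714 = 1.338437.
  gamma(1) = A gamma(0) = (-0.30007)(1.338437) = -0.401625.
Therefore gamma(1) = -0.4016 (to 4 decimal places).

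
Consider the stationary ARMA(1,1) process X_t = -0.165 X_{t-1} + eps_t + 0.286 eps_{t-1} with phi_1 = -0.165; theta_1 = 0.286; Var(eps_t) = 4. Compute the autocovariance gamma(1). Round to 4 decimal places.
\gamma(1) = 0.4741

Multiply the model equation by X_{t-k} and take expectations. With theta_0 = psi_0 = 1 and psi_j the MA(infinity) weights, this gives
  gamma(k) - sum_i phi_i gamma(k-i) = c_k,
  c_k = sigma^2 * sum_{j=k..q} theta_j psi_{j-k}   (c_k = 0 for k > q),
using gamma(-m) = gamma(m).
psi-weights needed (psi_j = theta_j + sum_i phi_i psi_{j-i}):
  psi_1 = theta_1 + phi_1 = 0.286 + (-0.165) = 0.121
Right-hand sides:
  c_0 = sigma^2 (1 + theta_1 psi_1) = 4 * (1 + (0.286)(0.121)) = 4 * 1.034606 = 4.138424
  c_1 = sigma^2 theta_1 = 4 * (0.286) = 1.144
  c_2 = 0
Equations for k = 0 and k = 1 (AR order 1):
  gamma(0) = phi_1 gamma(1) + c_0
  gamma(1) = phi_1 gamma(0) + c_1
Substituting the second into the first: gamma(0) (1 - phi_1^2) = c_0 + phi_1 c_1, so
  gamma(0) = (c_0 + phi_1 c_1) / (1 - phi_1^2) = (4.138424 + (-0.165)(1.144)) / (1 - (-0.165)^2) = 3.949664 / 0.972775 = 4.060203.
  gamma(1) = phi_1 gamma(0) + c_1 = (-0.165)(4.060203) + (1.144) = 0.474067.
Therefore gamma(1) = 0.4741 (to 4 decimal places).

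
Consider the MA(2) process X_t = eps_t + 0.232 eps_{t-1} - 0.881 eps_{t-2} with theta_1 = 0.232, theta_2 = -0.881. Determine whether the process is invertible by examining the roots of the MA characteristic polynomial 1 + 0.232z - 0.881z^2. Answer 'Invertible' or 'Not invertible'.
\text{Not invertible}

The MA(q) characteristic polynomial is P(z) = 1 + 0.232z - 0.881z^2.
Invertibility requires all roots to lie outside the unit circle, i.e. |z| > 1 for every root.
Set 1 + (0.232) z + (-0.881) z^2 = 0, i.e. a z^2 + b z + c = 0 with a = -0.881, b = 0.232, c = 1.
Discriminant D = b^2 - 4ac = (0.232)^2 - 4*(-0.881)*1 = 0.053824 - (-3.524) = 3.577824.
D >= 0, so the roots are real: z = (-b +/- sqrt(D)) / (2a) = (-0.232 +/- 1.891514) / (-1.762).
  z_1 = (-0.232 + 1.891514) / (-1.762) = -0.9418,   |z_1| = 0.9418.
  z_2 = (-0.232 - 1.891514) / (-1.762) = 1.2052,   |z_2| = 1.2052.
Moduli of all roots: 0.9418, 1.2052.
All moduli strictly greater than 1? No.
Verdict: Not invertible.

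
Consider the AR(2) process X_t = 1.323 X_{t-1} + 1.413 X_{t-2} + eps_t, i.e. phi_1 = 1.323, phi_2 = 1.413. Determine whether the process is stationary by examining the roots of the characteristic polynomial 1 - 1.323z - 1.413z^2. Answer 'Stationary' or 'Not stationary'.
\text{Not stationary}

The AR(p) characteristic polynomial is P(z) = 1 - 1.323z - 1.413z^2.
Stationarity requires all roots to lie outside the unit circle, i.e. |z| > 1 for every root.
Set 1 + (-1.323) z + (-1.413) z^2 = 0, i.e. a z^2 + b z + c = 0 with a = -1.413, b = -1.323, c = 1.
Discriminant D = b^2 - 4ac = (-1.323)^2 - 4*(-1.413)*1 = 1.750329 - (-5.652) = 7.402329.
D >= 0, so the roots are real: z = (-b +/- sqrt(D)) / (2a) = (1.323 +/- 2.720722) / (-2.826).
  z_1 = (1.323 + 2.720722) / (-2.826) = -1.4309,   |z_1| = 1.4309.
  z_2 = (1.323 - 2.720722) / (-2.826) = 0.4946,   |z_2| = 0.4946.
Moduli of all roots: 1.4309, 0.4946.
All moduli strictly greater than 1? No.
Verdict: Not stationary.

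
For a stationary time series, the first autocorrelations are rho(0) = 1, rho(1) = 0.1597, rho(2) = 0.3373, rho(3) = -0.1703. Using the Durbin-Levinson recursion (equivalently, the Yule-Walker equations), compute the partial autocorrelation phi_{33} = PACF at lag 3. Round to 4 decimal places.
\phi_{33} = -0.2950

The PACF at lag k is phi_{kk}, the last component of the solution
to the Yule-Walker system G_k phi = r_k where
  (G_k)_{ij} = rho(|i - j|), (r_k)_i = rho(i), i,j = 1..k.
Equivalently, Durbin-Levinson gives phi_{kk} iteratively:
  phi_{11} = rho(1)
  phi_{kk} = [rho(k) - sum_{j=1..k-1} phi_{k-1,j} rho(k-j)]
            / [1 - sum_{j=1..k-1} phi_{k-1,j} rho(j)],
  phi_{k,j} = phi_{k-1,j} - phi_{kk} phi_{k-1,k-j},  j = 1..k-1.
Step k = 1:
  phi_11 = rho(1) = 0.1597.
Step k = 2:
  phi_22 = [rho(2) - phi_11 rho(1)] / [1 - phi_11 rho(1)] = [0.3373 - (0.1597)(0.1597)] / [1 - (0.1597)(0.1597)]
         = 0.31179591 / 0.97449591 = 0.319956.
  Update: phi_21 = phi_11 - phi_22 phi_11 = 0.1597 - (0.319956)(0.1597) = 0.108603.
Step k = 3:
  phi_33 = [rho(3) - phi_21 rho(2) - phi_22 rho(1)] / [1 - phi_21 rho(1) - phi_22 rho(2)]
    numerator   = -0.1703 - (0.108603)(0.3373) - (0.319956)(0.1597) = -0.25802878
    denominator = 1 - (0.108603)(0.1597) - (0.319956)(0.3373) = 0.87473491
  phi_33 = -0.25802878 / 0.87473491 = -0.295.
Therefore phi_{33} = -0.2950.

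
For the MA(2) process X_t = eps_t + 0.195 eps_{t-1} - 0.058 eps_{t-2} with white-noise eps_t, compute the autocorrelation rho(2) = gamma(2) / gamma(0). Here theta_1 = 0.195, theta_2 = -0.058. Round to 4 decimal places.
\rho(2) = -0.0557

For an MA(q) process with theta_0 = 1, the autocovariance is
  gamma(k) = sigma^2 * sum_{i=0..q-k} theta_i * theta_{i+k},
and rho(k) = gamma(k) / gamma(0). Sigma^2 cancels.
  numerator   = (1)*(-0.058) = -0.058.
  denominator = (1)^2 + (0.195)^2 + (-0.058)^2 = 1.041389.
  rho(2) = -0.058 / 1.041389 = -0.0557.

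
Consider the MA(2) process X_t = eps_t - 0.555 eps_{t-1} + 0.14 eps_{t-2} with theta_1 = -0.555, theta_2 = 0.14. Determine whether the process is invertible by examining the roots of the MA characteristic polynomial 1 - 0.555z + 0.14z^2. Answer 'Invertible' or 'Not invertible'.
\text{Invertible}

The MA(q) characteristic polynomial is P(z) = 1 - 0.555z + 0.14z^2.
Invertibility requires all roots to lie outside the unit circle, i.e. |z| > 1 for every root.
Set 1 + (-0.555) z + (0.14) z^2 = 0, i.e. a z^2 + b z + c = 0 with a = 0.14, b = -0.555, c = 1.
Discriminant D = b^2 - 4ac = (-0.555)^2 - 4*(0.14)*1 = 0.308025 - (0.56) = -0.251975.
D < 0, so the roots are the complex-conjugate pair z = (-b +/- i sqrt(-D)) / (2a) = 1.9821 +/- 1.7928i.
For a conjugate pair |z|^2 = z * conj(z) = (product of roots) = c/a = 1/(0.14) = 7.142857, so |z| = sqrt(7.142857) = 2.6726 for both roots.
Moduli of all roots: 2.6726, 2.6726.
All moduli strictly greater than 1? Yes.
Verdict: Invertible.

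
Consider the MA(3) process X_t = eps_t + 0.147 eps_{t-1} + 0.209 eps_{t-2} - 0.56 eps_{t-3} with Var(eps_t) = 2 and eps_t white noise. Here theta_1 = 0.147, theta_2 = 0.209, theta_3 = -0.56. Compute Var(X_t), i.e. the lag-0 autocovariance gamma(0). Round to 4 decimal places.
\gamma(0) = 2.7578

For an MA(q) process X_t = eps_t + sum_i theta_i eps_{t-i} with
Var(eps_t) = sigma^2, the variance is
  gamma(0) = sigma^2 * (1 + sum_i theta_i^2).
  sum_i theta_i^2 = (0.147)^2 + (0.209)^2 + (-0.56)^2 = 0.021609 + 0.043681 + 0.3136 = 0.37889.
  gamma(0) = 2 * (1 + 0.37889) = 2 * 1.37889 = 2.75778, which rounds to 2.7578.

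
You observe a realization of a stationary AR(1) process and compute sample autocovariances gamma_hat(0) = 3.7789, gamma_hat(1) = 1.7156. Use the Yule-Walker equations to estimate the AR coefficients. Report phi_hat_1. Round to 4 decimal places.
\hat\phi_{1} = 0.4540

The Yule-Walker equations for an AR(p) process read, in matrix form,
  Gamma_p phi = r_p,   with   (Gamma_p)_{ij} = gamma(|i - j|),
                       (r_p)_i = gamma(i),   i,j = 1..p.
Substitute the sample gammas (Toeplitz matrix and right-hand side of size 1):
  Gamma_p = [[3.7789]]
  r_p     = [1.7156]
With p = 1 this is the single equation gamma(0) phi_1 = gamma(1):
  phi_hat_1 = gamma(1) / gamma(0) = 1.7156 / 3.7789 = 0.4540.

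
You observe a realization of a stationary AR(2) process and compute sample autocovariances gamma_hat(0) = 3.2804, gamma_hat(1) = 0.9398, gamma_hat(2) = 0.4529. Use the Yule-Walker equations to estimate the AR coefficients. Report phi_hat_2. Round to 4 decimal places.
\hat\phi_{2} = 0.0610

The Yule-Walker equations for an AR(p) process read, in matrix form,
  Gamma_p phi = r_p,   with   (Gamma_p)_{ij} = gamma(|i - j|),
                       (r_p)_i = gamma(i),   i,j = 1..p.
Substitute the sample gammas (Toeplitz matrix and right-hand side of size 2):
  Gamma_p = [[3.2804, 0.9398], [0.9398, 3.2804]]
  r_p     = [0.9398, 0.4529]
Written out:
  3.2804 phi_1 + 0.9398 phi_2 = 0.9398
  0.9398 phi_1 + 3.2804 phi_2 = 0.4529
Solve by Cramer's rule:
  det = gamma(0)^2 - gamma(1)^2 = (3.2804)^2 - (0.9398)^2 = 10.76102416 - 0.88322404 = 9.87780012
  phi_hat_1 = [gamma(1) gamma(0) - gamma(1) gamma(2)] / det = [(0.9398)(3.2804) - (0.9398)(0.4529)] / 9.87780012 = 2.6572845 / 9.87780012 = 0.269
  phi_hat_2 = [gamma(0) gamma(2) - gamma(1)^2] / det = [(3.2804)(0.4529) - (0.9398)^2] / 9.87780012 = 0.60246912 / 9.87780012 = 0.061
So phi_hat = [0.2690, 0.0610].
Therefore phi_hat_2 = 0.0610.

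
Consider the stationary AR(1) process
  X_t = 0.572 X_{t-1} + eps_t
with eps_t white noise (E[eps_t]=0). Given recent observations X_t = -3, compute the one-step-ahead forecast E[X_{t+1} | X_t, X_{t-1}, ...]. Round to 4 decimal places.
E[X_{t+1} \mid \mathcal F_t] = -1.7160

For an AR(p) model X_t = c + sum_i phi_i X_{t-i} + eps_t, the
one-step-ahead conditional mean is
  E[X_{t+1} | X_t, ...] = c + sum_i phi_i X_{t+1-i}.
Substitute known values:
  E[X_{t+1} | ...] = (0.572) * (-3)
                   = -1.7160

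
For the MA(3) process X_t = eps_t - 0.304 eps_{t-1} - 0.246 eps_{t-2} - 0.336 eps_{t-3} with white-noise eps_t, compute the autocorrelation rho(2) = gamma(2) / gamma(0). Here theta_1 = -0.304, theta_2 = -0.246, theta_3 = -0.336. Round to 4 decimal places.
\rho(2) = -0.1136

For an MA(q) process with theta_0 = 1, the autocovariance is
  gamma(k) = sigma^2 * sum_{i=0..q-k} theta_i * theta_{i+k},
and rho(k) = gamma(k) / gamma(0). Sigma^2 cancels.
  numerator   = (1)*(-0.246) + (-0.304)*(-0.336) = -0.143856.
  denominator = (1)^2 + (-0.304)^2 + (-0.246)^2 + (-0.336)^2 = 1.265828.
  rho(2) = -0.143856 / 1.265828 = -0.1136.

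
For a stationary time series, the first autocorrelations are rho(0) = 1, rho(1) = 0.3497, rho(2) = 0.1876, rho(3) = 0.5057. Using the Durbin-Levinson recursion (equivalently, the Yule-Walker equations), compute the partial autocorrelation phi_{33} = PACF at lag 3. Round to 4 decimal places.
\phi_{33} = 0.4800

The PACF at lag k is phi_{kk}, the last component of the solution
to the Yule-Walker system G_k phi = r_k where
  (G_k)_{ij} = rho(|i - j|), (r_k)_i = rho(i), i,j = 1..k.
Equivalently, Durbin-Levinson gives phi_{kk} iteratively:
  phi_{11} = rho(1)
  phi_{kk} = [rho(k) - sum_{j=1..k-1} phi_{k-1,j} rho(k-j)]
            / [1 - sum_{j=1..k-1} phi_{k-1,j} rho(j)],
  phi_{k,j} = phi_{k-1,j} - phi_{kk} phi_{k-1,k-j},  j = 1..k-1.
Step k = 1:
  phi_11 = rho(1) = 0.3497.
Step k = 2:
  phi_22 = [rho(2) - phi_11 rho(1)] / [1 - phi_11 rho(1)] = [0.1876 - (0.3497)(0.3497)] / [1 - (0.3497)(0.3497)]
         = 0.06530991 / 0.87770991 = 0.074409.
  Update: phi_21 = phi_11 - phi_22 phi_11 = 0.3497 - (0.074409)(0.3497) = 0.323679.
Step k = 3:
  phi_33 = [rho(3) - phi_21 rho(2) - phi_22 rho(1)] / [1 - phi_21 rho(1) - phi_22 rho(2)]
    numerator   = 0.5057 - (0.323679)(0.1876) - (0.074409)(0.3497) = 0.41895683
    denominator = 1 - (0.323679)(0.3497) - (0.074409)(0.1876) = 0.87285024
  phi_33 = 0.41895683 / 0.87285024 = 0.48.
Therefore phi_{33} = 0.4800.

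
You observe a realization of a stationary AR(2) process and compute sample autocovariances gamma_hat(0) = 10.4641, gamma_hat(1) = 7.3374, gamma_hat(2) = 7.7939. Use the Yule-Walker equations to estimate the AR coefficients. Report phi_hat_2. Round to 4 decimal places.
\hat\phi_{2} = 0.4980

The Yule-Walker equations for an AR(p) process read, in matrix form,
  Gamma_p phi = r_p,   with   (Gamma_p)_{ij} = gamma(|i - j|),
                       (r_p)_i = gamma(i),   i,j = 1..p.
Substitute the sample gammas (Toeplitz matrix and right-hand side of size 2):
  Gamma_p = [[10.4641, 7.3374], [7.3374, 10.4641]]
  r_p     = [7.3374, 7.7939]
Written out:
  10.4641 phi_1 + 7.3374 phi_2 = 7.3374
  7.3374 phi_1 + 10.4641 phi_2 = 7.7939
Solve by Cramer's rule:
  det = gamma(0)^2 - gamma(1)^2 = (10.4641)^2 - (7.3374)^2 = 109.49738881 - 53.83743876 = 55.65995005
  phi_hat_1 = [gamma(1) gamma(0) - gamma(1) gamma(2)] / det = [(7.3374)(10.4641) - (7.3374)(7.7939)] / 55.65995005 = 19.59232548 / 55.65995005 = 0.352
  phi_hat_2 = [gamma(0) gamma(2) - gamma(1)^2] / det = [(10.4641)(7.7939) - (7.3374)^2] / 55.65995005 = 27.71871023 / 55.65995005 = 0.498
So phi_hat = [0.3520, 0.4980].
Therefore phi_hat_2 = 0.4980.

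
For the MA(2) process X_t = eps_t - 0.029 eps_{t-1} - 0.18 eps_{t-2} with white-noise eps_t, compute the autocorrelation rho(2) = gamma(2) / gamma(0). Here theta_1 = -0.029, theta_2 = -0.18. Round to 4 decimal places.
\rho(2) = -0.1742

For an MA(q) process with theta_0 = 1, the autocovariance is
  gamma(k) = sigma^2 * sum_{i=0..q-k} theta_i * theta_{i+k},
and rho(k) = gamma(k) / gamma(0). Sigma^2 cancels.
  numerator   = (1)*(-0.18) = -0.18.
  denominator = (1)^2 + (-0.029)^2 + (-0.18)^2 = 1.033241.
  rho(2) = -0.18 / 1.033241 = -0.1742.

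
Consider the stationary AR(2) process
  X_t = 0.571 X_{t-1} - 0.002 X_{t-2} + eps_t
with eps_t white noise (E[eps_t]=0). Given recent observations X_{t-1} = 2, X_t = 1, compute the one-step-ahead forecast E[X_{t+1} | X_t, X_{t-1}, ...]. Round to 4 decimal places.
E[X_{t+1} \mid \mathcal F_t] = 0.5670

For an AR(p) model X_t = c + sum_i phi_i X_{t-i} + eps_t, the
one-step-ahead conditional mean is
  E[X_{t+1} | X_t, ...] = c + sum_i phi_i X_{t+1-i}.
Substitute known values:
  E[X_{t+1} | ...] = (0.571) * (1) + (-0.002) * (2)
                   = 0.5670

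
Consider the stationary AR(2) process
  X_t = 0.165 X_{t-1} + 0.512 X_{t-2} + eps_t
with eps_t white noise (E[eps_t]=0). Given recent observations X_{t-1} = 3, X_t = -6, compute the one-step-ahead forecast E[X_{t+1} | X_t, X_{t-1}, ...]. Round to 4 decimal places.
E[X_{t+1} \mid \mathcal F_t] = 0.5460

For an AR(p) model X_t = c + sum_i phi_i X_{t-i} + eps_t, the
one-step-ahead conditional mean is
  E[X_{t+1} | X_t, ...] = c + sum_i phi_i X_{t+1-i}.
Substitute known values:
  E[X_{t+1} | ...] = (0.165) * (-6) + (0.512) * (3)
                   = 0.5460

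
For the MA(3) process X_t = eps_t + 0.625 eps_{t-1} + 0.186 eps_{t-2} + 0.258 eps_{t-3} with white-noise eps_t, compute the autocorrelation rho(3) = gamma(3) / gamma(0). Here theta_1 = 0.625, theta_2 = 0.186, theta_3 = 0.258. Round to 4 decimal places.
\rho(3) = 0.1729

For an MA(q) process with theta_0 = 1, the autocovariance is
  gamma(k) = sigma^2 * sum_{i=0..q-k} theta_i * theta_{i+k},
and rho(k) = gamma(k) / gamma(0). Sigma^2 cancels.
  numerator   = (1)*(0.258) = 0.258.
  denominator = (1)^2 + (0.625)^2 + (0.186)^2 + (0.258)^2 = 1.491785.
  rho(3) = 0.258 / 1.491785 = 0.1729.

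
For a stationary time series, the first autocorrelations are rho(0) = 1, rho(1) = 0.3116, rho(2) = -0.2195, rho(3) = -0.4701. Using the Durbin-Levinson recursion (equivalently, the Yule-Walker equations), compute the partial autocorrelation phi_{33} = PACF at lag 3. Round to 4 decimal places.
\phi_{33} = -0.3390

The PACF at lag k is phi_{kk}, the last component of the solution
to the Yule-Walker system G_k phi = r_k where
  (G_k)_{ij} = rho(|i - j|), (r_k)_i = rho(i), i,j = 1..k.
Equivalently, Durbin-Levinson gives phi_{kk} iteratively:
  phi_{11} = rho(1)
  phi_{kk} = [rho(k) - sum_{j=1..k-1} phi_{k-1,j} rho(k-j)]
            / [1 - sum_{j=1..k-1} phi_{k-1,j} rho(j)],
  phi_{k,j} = phi_{k-1,j} - phi_{kk} phi_{k-1,k-j},  j = 1..k-1.
Step k = 1:
  phi_11 = rho(1) = 0.3116.
Step k = 2:
  phi_22 = [rho(2) - phi_11 rho(1)] / [1 - phi_11 rho(1)] = [-0.2195 - (0.3116)(0.3116)] / [1 - (0.3116)(0.3116)]
         = -0.31659456 / 0.90290544 = -0.35064.
  Update: phi_21 = phi_11 - phi_22 phi_11 = 0.3116 - (-0.35064)(0.3116) = 0.420859.
Step k = 3:
  phi_33 = [rho(3) - phi_21 rho(2) - phi_22 rho(1)] / [1 - phi_21 rho(1) - phi_22 rho(2)]
    numerator   = -0.4701 - (0.420859)(-0.2195) - (-0.35064)(0.3116) = -0.26846202
    denominator = 1 - (0.420859)(0.3116) - (-0.35064)(-0.2195) = 0.79189479
  phi_33 = -0.26846202 / 0.79189479 = -0.339.
Therefore phi_{33} = -0.3390.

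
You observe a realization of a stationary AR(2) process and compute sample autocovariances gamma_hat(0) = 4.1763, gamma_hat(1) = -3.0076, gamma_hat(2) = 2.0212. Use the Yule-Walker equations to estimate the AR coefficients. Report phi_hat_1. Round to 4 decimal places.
\hat\phi_{1} = -0.7720

The Yule-Walker equations for an AR(p) process read, in matrix form,
  Gamma_p phi = r_p,   with   (Gamma_p)_{ij} = gamma(|i - j|),
                       (r_p)_i = gamma(i),   i,j = 1..p.
Substitute the sample gammas (Toeplitz matrix and right-hand side of size 2):
  Gamma_p = [[4.1763, -3.0076], [-3.0076, 4.1763]]
  r_p     = [-3.0076, 2.0212]
Written out:
  4.1763 phi_1 - 3.0076 phi_2 = -3.0076
  -3.0076 phi_1 + 4.1763 phi_2 = 2.0212
Solve by Cramer's rule:
  det = gamma(0)^2 - gamma(1)^2 = (4.1763)^2 - (-3.0076)^2 = 17.44148169 - 9.04565776 = 8.39582393
  phi_hat_1 = [gamma(1) gamma(0) - gamma(1) gamma(2)] / det = [(-3.0076)(4.1763) - (-3.0076)(2.0212)] / 8.39582393 = -6.48167876 / 8.39582393 = -0.772
  phi_hat_2 = [gamma(0) gamma(2) - gamma(1)^2] / det = [(4.1763)(2.0212) - (-3.0076)^2] / 8.39582393 = -0.6045202 / 8.39582393 = -0.072
So phi_hat = [-0.7720, -0.0720].
Therefore phi_hat_1 = -0.7720.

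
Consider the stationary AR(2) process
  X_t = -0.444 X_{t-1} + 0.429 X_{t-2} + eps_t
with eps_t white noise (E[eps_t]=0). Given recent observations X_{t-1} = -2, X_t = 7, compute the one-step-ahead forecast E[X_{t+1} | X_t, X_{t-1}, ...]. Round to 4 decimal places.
E[X_{t+1} \mid \mathcal F_t] = -3.9660

For an AR(p) model X_t = c + sum_i phi_i X_{t-i} + eps_t, the
one-step-ahead conditional mean is
  E[X_{t+1} | X_t, ...] = c + sum_i phi_i X_{t+1-i}.
Substitute known values:
  E[X_{t+1} | ...] = (-0.444) * (7) + (0.429) * (-2)
                   = -3.9660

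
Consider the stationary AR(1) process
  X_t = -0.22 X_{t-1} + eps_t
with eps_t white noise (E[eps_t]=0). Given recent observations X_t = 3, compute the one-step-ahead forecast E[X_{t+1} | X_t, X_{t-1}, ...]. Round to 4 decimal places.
E[X_{t+1} \mid \mathcal F_t] = -0.6600

For an AR(p) model X_t = c + sum_i phi_i X_{t-i} + eps_t, the
one-step-ahead conditional mean is
  E[X_{t+1} | X_t, ...] = c + sum_i phi_i X_{t+1-i}.
Substitute known values:
  E[X_{t+1} | ...] = (-0.22) * (3)
                   = -0.6600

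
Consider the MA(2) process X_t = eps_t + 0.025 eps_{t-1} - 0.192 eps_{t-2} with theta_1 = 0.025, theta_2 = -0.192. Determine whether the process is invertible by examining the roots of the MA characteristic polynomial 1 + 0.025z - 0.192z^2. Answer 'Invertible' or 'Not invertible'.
\text{Invertible}

The MA(q) characteristic polynomial is P(z) = 1 + 0.025z - 0.192z^2.
Invertibility requires all roots to lie outside the unit circle, i.e. |z| > 1 for every root.
Set 1 + (0.025) z + (-0.192) z^2 = 0, i.e. a z^2 + b z + c = 0 with a = -0.192, b = 0.025, c = 1.
Discriminant D = b^2 - 4ac = (0.025)^2 - 4*(-0.192)*1 = 0.000625 - (-0.768) = 0.768625.
D >= 0, so the roots are real: z = (-b +/- sqrt(D)) / (2a) = (-0.025 +/- 0.876713) / (-0.384).
  z_1 = (-0.025 + 0.876713) / (-0.384) = -2.218,   |z_1| = 2.218.
  z_2 = (-0.025 - 0.876713) / (-0.384) = 2.3482,   |z_2| = 2.3482.
Moduli of all roots: 2.2180, 2.3482.
All moduli strictly greater than 1? Yes.
Verdict: Invertible.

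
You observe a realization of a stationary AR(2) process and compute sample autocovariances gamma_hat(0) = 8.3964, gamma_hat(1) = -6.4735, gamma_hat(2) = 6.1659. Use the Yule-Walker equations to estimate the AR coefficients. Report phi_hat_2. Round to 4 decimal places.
\hat\phi_{2} = 0.3450

The Yule-Walker equations for an AR(p) process read, in matrix form,
  Gamma_p phi = r_p,   with   (Gamma_p)_{ij} = gamma(|i - j|),
                       (r_p)_i = gamma(i),   i,j = 1..p.
Substitute the sample gammas (Toeplitz matrix and right-hand side of size 2):
  Gamma_p = [[8.3964, -6.4735], [-6.4735, 8.3964]]
  r_p     = [-6.4735, 6.1659]
Written out:
  8.3964 phi_1 - 6.4735 phi_2 = -6.4735
  -6.4735 phi_1 + 8.3964 phi_2 = 6.1659
Solve by Cramer's rule:
  det = gamma(0)^2 - gamma(1)^2 = (8.3964)^2 - (-6.4735)^2 = 70.49953296 - 41.90620225 = 28.59333071
  phi_hat_1 = [gamma(1) gamma(0) - gamma(1) gamma(2)] / det = [(-6.4735)(8.3964) - (-6.4735)(6.1659)] / 28.59333071 = -14.43914175 / 28.59333071 = -0.505
  phi_hat_2 = [gamma(0) gamma(2) - gamma(1)^2] / det = [(8.3964)(6.1659) - (-6.4735)^2] / 28.59333071 = 9.86516051 / 28.59333071 = 0.345
So phi_hat = [-0.5050, 0.3450].
Therefore phi_hat_2 = 0.3450.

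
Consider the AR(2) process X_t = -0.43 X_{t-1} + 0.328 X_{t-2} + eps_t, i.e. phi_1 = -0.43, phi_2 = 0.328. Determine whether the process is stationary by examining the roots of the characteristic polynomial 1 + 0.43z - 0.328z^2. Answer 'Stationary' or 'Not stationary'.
\text{Stationary}

The AR(p) characteristic polynomial is P(z) = 1 + 0.43z - 0.328z^2.
Stationarity requires all roots to lie outside the unit circle, i.e. |z| > 1 for every root.
Set 1 + (0.43) z + (-0.328) z^2 = 0, i.e. a z^2 + b z + c = 0 with a = -0.328, b = 0.43, c = 1.
Discriminant D = b^2 - 4ac = (0.43)^2 - 4*(-0.328)*1 = 0.1849 - (-1.312) = 1.4969.
D >= 0, so the roots are real: z = (-b +/- sqrt(D)) / (2a) = (-0.43 +/- 1.223479) / (-0.656).
  z_1 = (-0.43 + 1.223479) / (-0.656) = -1.2096,   |z_1| = 1.2096.
  z_2 = (-0.43 - 1.223479) / (-0.656) = 2.5205,   |z_2| = 2.5205.
Moduli of all roots: 1.2096, 2.5205.
All moduli strictly greater than 1? Yes.
Verdict: Stationary.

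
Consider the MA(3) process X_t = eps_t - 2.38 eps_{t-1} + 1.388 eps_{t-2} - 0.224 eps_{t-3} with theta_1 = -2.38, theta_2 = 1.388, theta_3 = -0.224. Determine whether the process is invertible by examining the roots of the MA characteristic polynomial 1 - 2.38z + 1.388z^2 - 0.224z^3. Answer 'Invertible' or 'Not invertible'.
\text{Not invertible}

The MA(q) characteristic polynomial is P(z) = 1 - 2.38z + 1.388z^2 - 0.224z^3.
Invertibility requires all roots to lie outside the unit circle, i.e. |z| > 1 for every root.
Degree 3: look for a simple real root z0 first, then factor out (1 - z/z0) and solve the remaining quadratic.
Testing z0 = 0.625: P(0.625) = 1 + (-2.38)(0.625) + (1.388)(0.625)^2 + (-0.224)(0.625)^3
  = 1 + (-1.4875) + (0.542187) + (-0.054688) = 0.  So z_0 = 0.625 is a root, |z_0| = 0.625.
Divide out the factor (1 - 1.6 z) = (1 - z/z0) (since 1/z0 = 1.6):
  P(z) = (1 - 1.6 z)(1 + (-0.78) z + (0.14) z^2)
  [check: z-coef -0.78 - (1.6) = -2.38; z^2-coef 0.14 - (1.6)(-0.78) = 1.388; z^3-coef -(1.6)(0.14) = -0.224.]
Remaining roots from the quadratic factor 1 + (-0.78) z + (0.14) z^2:
  Set 1 + (-0.78) z + (0.14) z^2 = 0, i.e. a z^2 + b z + c = 0 with a = 0.14, b = -0.78, c = 1.
  Discriminant D = b^2 - 4ac = (-0.78)^2 - 4*(0.14)*1 = 0.6084 - (0.56) = 0.0484.
  D >= 0, so the roots are real: z = (-b +/- sqrt(D)) / (2a) = (0.78 +/- 0.22) / (0.28).
    z_1 = (0.78 + 0.22) / (0.28) = 3.5714,   |z_1| = 3.5714.
    z_2 = (0.78 - 0.22) / (0.28) = 2,   |z_2| = 2.
Moduli of all roots: 0.6250, 3.5714, 2.0000.
All moduli strictly greater than 1? No.
Verdict: Not invertible.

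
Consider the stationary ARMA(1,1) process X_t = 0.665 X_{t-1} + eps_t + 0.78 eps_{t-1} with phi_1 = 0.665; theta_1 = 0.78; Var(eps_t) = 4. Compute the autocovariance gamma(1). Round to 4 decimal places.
\gamma(1) = 15.7377

Multiply the model equation by X_{t-k} and take expectations. With theta_0 = psi_0 = 1 and psi_j the MA(infinity) weights, this gives
  gamma(k) - sum_i phi_i gamma(k-i) = c_k,
  c_k = sigma^2 * sum_{j=k..q} theta_j psi_{j-k}   (c_k = 0 for k > q),
using gamma(-m) = gamma(m).
psi-weights needed (psi_j = theta_j + sum_i phi_i psi_{j-i}):
  psi_1 = theta_1 + phi_1 = 0.78 + (0.665) = 1.445
Right-hand sides:
  c_0 = sigma^2 (1 + theta_1 psi_1) = 4 * (1 + (0.78)(1.445)) = 4 * 2.1271 = 8.5084
  c_1 = sigma^2 theta_1 = 4 * (0.78) = 3.12
  c_2 = 0
Equations for k = 0 and k = 1 (AR order 1):
  gamma(0) = phi_1 gamma(1) + c_0
  gamma(1) = phi_1 gamma(0) + c_1
Substituting the second into the first: gamma(0) (1 - phi_1^2) = c_0 + phi_1 c_1, so
  gamma(0) = (c_0 + phi_1 c_1) / (1 - phi_1^2) = (8.5084 + (0.665)(3.12)) / (1 - (0.665)^2) = 10.5832 / 0.557775 = 18.973959.
  gamma(1) = phi_1 gamma(0) + c_1 = (0.665)(18.973959) + (3.12) = 15.737683.
Therefore gamma(1) = 15.7377 (to 4 decimal places).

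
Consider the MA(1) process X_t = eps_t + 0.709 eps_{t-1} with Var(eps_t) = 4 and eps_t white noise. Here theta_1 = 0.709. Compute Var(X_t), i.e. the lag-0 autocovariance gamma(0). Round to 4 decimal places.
\gamma(0) = 6.0107

For an MA(q) process X_t = eps_t + sum_i theta_i eps_{t-i} with
Var(eps_t) = sigma^2, the variance is
  gamma(0) = sigma^2 * (1 + sum_i theta_i^2).
  sum_i theta_i^2 = (0.709)^2 = 0.502681.
  gamma(0) = 4 * (1 + 0.502681) = 4 * 1.502681 = 6.010724, which rounds to 6.0107.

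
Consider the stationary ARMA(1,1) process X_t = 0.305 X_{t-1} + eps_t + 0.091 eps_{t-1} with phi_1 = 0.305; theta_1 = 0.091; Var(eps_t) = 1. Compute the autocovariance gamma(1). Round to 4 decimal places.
\gamma(1) = 0.4487

Multiply the model equation by X_{t-k} and take expectations. With theta_0 = psi_0 = 1 and psi_j the MA(infinity) weights, this gives
  gamma(k) - sum_i phi_i gamma(k-i) = c_k,
  c_k = sigma^2 * sum_{j=k..q} theta_j psi_{j-k}   (c_k = 0 for k > q),
using gamma(-m) = gamma(m).
psi-weights needed (psi_j = theta_j + sum_i phi_i psi_{j-i}):
  psi_1 = theta_1 + phi_1 = 0.091 + (0.305) = 0.396
Right-hand sides:
  c_0 = sigma^2 (1 + theta_1 psi_1) = 1 * (1 + (0.091)(0.396)) = 1 * 1.036036 = 1.036036
  c_1 = sigma^2 theta_1 = 1 * (0.091) = 0.091
  c_2 = 0
Equations for k = 0 and k = 1 (AR order 1):
  gamma(0) = phi_1 gamma(1) + c_0
  gamma(1) = phi_1 gamma(0) + c_1
Substituting the second into the first: gamma(0) (1 - phi_1^2) = c_0 + phi_1 c_1, so
  gamma(0) = (c_0 + phi_1 c_1) / (1 - phi_1^2) = (1.036036 + (0.305)(0.091)) / (1 - (0.305)^2) = 1.063791 / 0.906975 = 1.1729.
  gamma(1) = phi_1 gamma(0) + c_1 = (0.305)(1.1729) + (0.091) = 0.448735.
Therefore gamma(1) = 0.4487 (to 4 decimal places).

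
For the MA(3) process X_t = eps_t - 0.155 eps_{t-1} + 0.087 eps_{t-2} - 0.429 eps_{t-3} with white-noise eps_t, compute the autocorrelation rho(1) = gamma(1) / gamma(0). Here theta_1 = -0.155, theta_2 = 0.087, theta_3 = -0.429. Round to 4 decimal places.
\rho(1) = -0.1693

For an MA(q) process with theta_0 = 1, the autocovariance is
  gamma(k) = sigma^2 * sum_{i=0..q-k} theta_i * theta_{i+k},
and rho(k) = gamma(k) / gamma(0). Sigma^2 cancels.
  numerator   = (1)*(-0.155) + (-0.155)*(0.087) + (0.087)*(-0.429) = -0.205808.
  denominator = (1)^2 + (-0.155)^2 + (0.087)^2 + (-0.429)^2 = 1.215635.
  rho(1) = -0.205808 / 1.215635 = -0.1693.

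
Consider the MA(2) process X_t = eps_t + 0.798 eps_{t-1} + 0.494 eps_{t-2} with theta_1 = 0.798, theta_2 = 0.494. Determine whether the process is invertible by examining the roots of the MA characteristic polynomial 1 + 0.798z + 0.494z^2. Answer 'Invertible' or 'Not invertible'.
\text{Invertible}

The MA(q) characteristic polynomial is P(z) = 1 + 0.798z + 0.494z^2.
Invertibility requires all roots to lie outside the unit circle, i.e. |z| > 1 for every root.
Set 1 + (0.798) z + (0.494) z^2 = 0, i.e. a z^2 + b z + c = 0 with a = 0.494, b = 0.798, c = 1.
Discriminant D = b^2 - 4ac = (0.798)^2 - 4*(0.494)*1 = 0.636804 - (1.976) = -1.339196.
D < 0, so the roots are the complex-conjugate pair z = (-b +/- i sqrt(-D)) / (2a) = -0.8077 +/- 1.1713i.
For a conjugate pair |z|^2 = z * conj(z) = (product of roots) = c/a = 1/(0.494) = 2.024291, so |z| = sqrt(2.024291) = 1.4228 for both roots.
Moduli of all roots: 1.4228, 1.4228.
All moduli strictly greater than 1? Yes.
Verdict: Invertible.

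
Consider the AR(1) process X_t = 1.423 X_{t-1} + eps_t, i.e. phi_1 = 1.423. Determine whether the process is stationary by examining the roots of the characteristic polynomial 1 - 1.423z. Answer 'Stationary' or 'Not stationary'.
\text{Not stationary}

The AR(p) characteristic polynomial is P(z) = 1 - 1.423z.
Stationarity requires all roots to lie outside the unit circle, i.e. |z| > 1 for every root.
This is linear in z: 1 + (-1.423) z = 0  =>  z = -1/(-1.423) = 0.702741,  |z| = 0.702741.
Moduli of all roots: 0.7027.
All moduli strictly greater than 1? No.
Verdict: Not stationary.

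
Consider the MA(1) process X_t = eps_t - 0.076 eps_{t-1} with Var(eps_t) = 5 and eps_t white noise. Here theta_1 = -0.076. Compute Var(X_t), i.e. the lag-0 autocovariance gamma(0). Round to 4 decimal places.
\gamma(0) = 5.0289

For an MA(q) process X_t = eps_t + sum_i theta_i eps_{t-i} with
Var(eps_t) = sigma^2, the variance is
  gamma(0) = sigma^2 * (1 + sum_i theta_i^2).
  sum_i theta_i^2 = (-0.076)^2 = 0.005776.
  gamma(0) = 5 * (1 + 0.005776) = 5 * 1.005776 = 5.02888, which rounds to 5.0289.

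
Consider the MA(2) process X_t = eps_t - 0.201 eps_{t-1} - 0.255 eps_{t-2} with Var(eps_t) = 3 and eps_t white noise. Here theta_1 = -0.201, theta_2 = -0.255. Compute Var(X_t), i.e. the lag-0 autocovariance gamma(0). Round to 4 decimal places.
\gamma(0) = 3.3163

For an MA(q) process X_t = eps_t + sum_i theta_i eps_{t-i} with
Var(eps_t) = sigma^2, the variance is
  gamma(0) = sigma^2 * (1 + sum_i theta_i^2).
  sum_i theta_i^2 = (-0.201)^2 + (-0.255)^2 = 0.040401 + 0.065025 = 0.105426.
  gamma(0) = 3 * (1 + 0.105426) = 3 * 1.105426 = 3.316278, which rounds to 3.3163.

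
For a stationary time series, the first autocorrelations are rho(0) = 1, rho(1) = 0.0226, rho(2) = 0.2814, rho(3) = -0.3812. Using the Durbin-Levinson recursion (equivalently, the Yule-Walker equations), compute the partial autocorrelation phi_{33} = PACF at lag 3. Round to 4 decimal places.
\phi_{33} = -0.4260

The PACF at lag k is phi_{kk}, the last component of the solution
to the Yule-Walker system G_k phi = r_k where
  (G_k)_{ij} = rho(|i - j|), (r_k)_i = rho(i), i,j = 1..k.
Equivalently, Durbin-Levinson gives phi_{kk} iteratively:
  phi_{11} = rho(1)
  phi_{kk} = [rho(k) - sum_{j=1..k-1} phi_{k-1,j} rho(k-j)]
            / [1 - sum_{j=1..k-1} phi_{k-1,j} rho(j)],
  phi_{k,j} = phi_{k-1,j} - phi_{kk} phi_{k-1,k-j},  j = 1..k-1.
Step k = 1:
  phi_11 = rho(1) = 0.0226.
Step k = 2:
  phi_22 = [rho(2) - phi_11 rho(1)] / [1 - phi_11 rho(1)] = [0.2814 - (0.0226)(0.0226)] / [1 - (0.0226)(0.0226)]
         = 0.28088924 / 0.99948924 = 0.281033.
  Update: phi_21 = phi_11 - phi_22 phi_11 = 0.0226 - (0.281033)(0.0226) = 0.016249.
Step k = 3:
  phi_33 = [rho(3) - phi_21 rho(2) - phi_22 rho(1)] / [1 - phi_21 rho(1) - phi_22 rho(2)]
    numerator   = -0.3812 - (0.016249)(0.2814) - (0.281033)(0.0226) = -0.39212371
    denominator = 1 - (0.016249)(0.0226) - (0.281033)(0.2814) = 0.92055016
  phi_33 = -0.39212371 / 0.92055016 = -0.426.
Therefore phi_{33} = -0.4260.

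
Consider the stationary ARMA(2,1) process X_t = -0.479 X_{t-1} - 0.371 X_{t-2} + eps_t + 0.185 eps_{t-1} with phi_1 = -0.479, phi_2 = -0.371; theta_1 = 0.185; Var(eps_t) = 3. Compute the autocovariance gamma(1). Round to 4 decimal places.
\gamma(1) = -0.8480

Multiply the model equation by X_{t-k} and take expectations. With theta_0 = psi_0 = 1 and psi_j the MA(infinity) weights, this gives
  gamma(k) - sum_i phi_i gamma(k-i) = c_k,
  c_k = sigma^2 * sum_{j=k..q} theta_j psi_{j-k}   (c_k = 0 for k > q),
using gamma(-m) = gamma(m).
psi-weights needed (psi_j = theta_j + sum_i phi_i psi_{j-i}):
  psi_1 = theta_1 + phi_1 = 0.185 + (-0.479) = -0.294
Right-hand sides:
  c_0 = sigma^2 (1 + theta_1 psi_1) = 3 * (1 + (0.185)(-0.294)) = 3 * 0.94561 = 2.83683
  c_1 = sigma^2 theta_1 = 3 * (0.185) = 0.555
  c_2 = 0
Equations for k = 0, 1, 2 (AR order 2, c_2 = 0):
  (E0) gamma(0) = phi_1 gamma(1) + phi_2 gamma(2) + c_0
  (E1) gamma(1) = phi_1 gamma(0) + phi_2 gamma(1) + c_1
  (E2) gamma(2) = phi_1 gamma(1) + phi_2 gamma(0)
From (E1): gamma(1) = A gamma(0) + B with
  A = phi_1 / (1 - phi_2) = -0.479 / 1.371 = -0.34938,   B = c_1 / (1 - phi_2) = 0.555 / 1.371 = 0.404814.
Insert (E2) into (E0): gamma(0) (1 - phi_2^2) = phi_1 (1 + phi_2) gamma(1) + c_0.
  phi_1 (1 + phi_2) = (-0.479)(0.629) = -0.301291,   1 - phi_2^2 = 0.862359.
Replace gamma(1) by A gamma(0) + B and collect gamma(0):
  gamma(0) [0.862359 - (-0.301291)(-0.34938)] = (-0.301291)(0.404814) + 2.83683
  gamma(0) * 0.757094 = 2.714863
  gamma(0) = 2.714863 / 0.757094 = 3.5859.
  gamma(1) = A gamma(0) + B = (-0.34938)(3.5859) + (0.404814) = -0.848028.
Therefore gamma(1) = -0.8480 (to 4 decimal places).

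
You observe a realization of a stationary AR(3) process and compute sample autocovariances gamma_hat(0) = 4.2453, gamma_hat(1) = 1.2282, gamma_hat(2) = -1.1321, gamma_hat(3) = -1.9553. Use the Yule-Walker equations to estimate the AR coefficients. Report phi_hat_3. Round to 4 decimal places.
\hat\phi_{3} = -0.3110

The Yule-Walker equations for an AR(p) process read, in matrix form,
  Gamma_p phi = r_p,   with   (Gamma_p)_{ij} = gamma(|i - j|),
                       (r_p)_i = gamma(i),   i,j = 1..p.
Substitute the sample gammas (Toeplitz matrix and right-hand side of size 3):
  Gamma_p = [[4.2453, 1.2282, -1.1321], [1.2282, 4.2453, 1.2282], [-1.1321, 1.2282, 4.2453]]
  r_p     = [1.2282, -1.1321, -1.9553]
Written out (R1..R3):
  (R1) 4.2453 phi_1 + 1.2282 phi_2 - 1.1321 phi_3 = 1.2282
  (R2) 1.2282 phi_1 + 4.2453 phi_2 + 1.2282 phi_3 = -1.1321
  (R3) -1.1321 phi_1 + 1.2282 phi_2 + 4.2453 phi_3 = -1.9553
Gaussian elimination:
  R2 <- R2 - (1.2282/4.2453) R1 = R2 - (0.289308) R1:  3.889972 phi_2 + 1.555726 phi_3 = -1.487428
  R3 <- R3 - (-1.1321/4.2453) R1 = R3 - (-0.266671) R1:  1.555726 phi_2 + 3.943401 phi_3 = -1.627774
  R3 <- R3 - (1.555726/3.889972) R2 = R3 - (0.399932) R2:  3.321216 phi_3 = -1.032903
Back-substitution:
  phi_hat_3 = -1.032903 / 3.321216 = -0.311002
  phi_hat_2 = (-1.487428 - (1.555726)(-0.311002)) / 3.889972 = -0.257995
  phi_hat_1 = (1.2282 - (1.2282)(-0.257995) - (-1.1321)(-0.311002)) / 4.2453 = 0.281013
So phi_hat = [0.2810, -0.2580, -0.3110].
Therefore phi_hat_3 = -0.3110.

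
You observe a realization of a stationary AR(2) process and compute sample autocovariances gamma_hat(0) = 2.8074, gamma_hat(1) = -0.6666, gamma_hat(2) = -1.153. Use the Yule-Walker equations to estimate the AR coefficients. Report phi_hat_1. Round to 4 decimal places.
\hat\phi_{1} = -0.3550

The Yule-Walker equations for an AR(p) process read, in matrix form,
  Gamma_p phi = r_p,   with   (Gamma_p)_{ij} = gamma(|i - j|),
                       (r_p)_i = gamma(i),   i,j = 1..p.
Substitute the sample gammas (Toeplitz matrix and right-hand side of size 2):
  Gamma_p = [[2.8074, -0.6666], [-0.6666, 2.8074]]
  r_p     = [-0.6666, -1.153]
Written out:
  2.8074 phi_1 - 0.6666 phi_2 = -0.6666
  -0.6666 phi_1 + 2.8074 phi_2 = -1.153
Solve by Cramer's rule:
  det = gamma(0)^2 - gamma(1)^2 = (2.8074)^2 - (-0.6666)^2 = 7.88149476 - 0.44435556 = 7.4371392
  phi_hat_1 = [gamma(1) gamma(0) - gamma(1) gamma(2)] / det = [(-0.6666)(2.8074) - (-0.6666)(-1.153)] / 7.4371392 = -2.64000264 / 7.4371392 = -0.355
  phi_hat_2 = [gamma(0) gamma(2) - gamma(1)^2] / det = [(2.8074)(-1.153) - (-0.6666)^2] / 7.4371392 = -3.68128776 / 7.4371392 = -0.495
So phi_hat = [-0.3550, -0.4950].
Therefore phi_hat_1 = -0.3550.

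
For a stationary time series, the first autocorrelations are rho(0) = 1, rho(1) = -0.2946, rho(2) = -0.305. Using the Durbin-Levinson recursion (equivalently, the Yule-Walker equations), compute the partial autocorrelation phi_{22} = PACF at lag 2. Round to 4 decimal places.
\phi_{22} = -0.4290

The PACF at lag k is phi_{kk}, the last component of the solution
to the Yule-Walker system G_k phi = r_k where
  (G_k)_{ij} = rho(|i - j|), (r_k)_i = rho(i), i,j = 1..k.
Equivalently, Durbin-Levinson gives phi_{kk} iteratively:
  phi_{11} = rho(1)
  phi_{kk} = [rho(k) - sum_{j=1..k-1} phi_{k-1,j} rho(k-j)]
            / [1 - sum_{j=1..k-1} phi_{k-1,j} rho(j)],
  phi_{k,j} = phi_{k-1,j} - phi_{kk} phi_{k-1,k-j},  j = 1..k-1.
Step k = 1:
  phi_11 = rho(1) = -0.2946.
Step k = 2:
  phi_22 = [rho(2) - phi_11 rho(1)] / [1 - phi_11 rho(1)] = [-0.305 - (-0.2946)(-0.2946)] / [1 - (-0.2946)(-0.2946)]
         = -0.39178916 / 0.91321084 = -0.429.
Therefore phi_{22} = -0.4290.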